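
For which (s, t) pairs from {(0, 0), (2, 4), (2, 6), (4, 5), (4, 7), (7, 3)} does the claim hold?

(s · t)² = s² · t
(0, 0)

Testing each pair:
(0, 0): LHS = 0, RHS = 0 → holds
(2, 4): LHS = 64, RHS = 16 → fails
(2, 6): LHS = 144, RHS = 24 → fails
(4, 5): LHS = 400, RHS = 80 → fails
(4, 7): LHS = 784, RHS = 112 → fails
(7, 3): LHS = 441, RHS = 147 → fails

1 of 6 pairs satisfies the claim.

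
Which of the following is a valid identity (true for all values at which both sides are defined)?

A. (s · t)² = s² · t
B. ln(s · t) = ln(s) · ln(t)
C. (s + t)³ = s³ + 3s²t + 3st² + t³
A: fails at (4, 4) — LHS = 256, RHS = 64.
B: fails at (2, 4) — LHS = ln(8) ≈ 2.079, RHS = ln(2)·ln(4) ≈ 0.9609.
C: holds — e.g. at (6, 7), both sides equal 2197.

Answer: C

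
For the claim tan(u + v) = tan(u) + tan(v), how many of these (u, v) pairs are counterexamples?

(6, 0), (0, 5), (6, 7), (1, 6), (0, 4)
Testing each pair:
(6, 0): LHS = tan(6) ≈ -0.291, RHS = tan(6) ≈ -0.291 → satisfies claim
(0, 5): LHS = tan(5) ≈ -3.381, RHS = tan(5) ≈ -3.381 → satisfies claim
(6, 7): LHS = tan(13) ≈ 0.463, RHS = tan(6) + tan(7) ≈ 0.5804 → counterexample
(1, 6): LHS = tan(7) ≈ 0.8714, RHS = tan(6) + tan(1) ≈ 1.266 → counterexample
(0, 4): LHS = tan(4) ≈ 1.158, RHS = tan(4) ≈ 1.158 → satisfies claim

That makes 2 counterexamples.

Answer: 2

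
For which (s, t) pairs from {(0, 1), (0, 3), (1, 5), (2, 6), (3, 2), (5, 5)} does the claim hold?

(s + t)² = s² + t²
Testing each pair:
(0, 1): LHS = 1, RHS = 1 → holds
(0, 3): LHS = 9, RHS = 9 → holds
(1, 5): LHS = 36, RHS = 26 → fails
(2, 6): LHS = 64, RHS = 40 → fails
(3, 2): LHS = 25, RHS = 13 → fails
(5, 5): LHS = 100, RHS = 50 → fails

2 of 6 pairs satisfy the claim.

Answer: (0, 1), (0, 3)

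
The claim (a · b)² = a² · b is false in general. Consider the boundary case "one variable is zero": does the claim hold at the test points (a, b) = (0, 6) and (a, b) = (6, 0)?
Yes, holds at both test points

At (0, 6): LHS = 0, RHS = 0 → equal
At (6, 0): LHS = 0, RHS = 0 → equal

So the claim does hold at both of these boundary points, even though it is not an identity.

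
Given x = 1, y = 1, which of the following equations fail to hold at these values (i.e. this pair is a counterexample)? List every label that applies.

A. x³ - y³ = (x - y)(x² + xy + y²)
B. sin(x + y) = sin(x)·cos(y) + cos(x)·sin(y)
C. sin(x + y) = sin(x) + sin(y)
Evaluating each claim at the given values:
A. LHS = 0, RHS = 0 → holds here (LHS = RHS)
B. LHS = sin(2) ≈ 0.9093, RHS = 2·sin(1)·cos(1) ≈ 0.9093 → holds here (LHS = RHS)
C. LHS = sin(2) ≈ 0.9093, RHS = 2·sin(1) ≈ 1.683 → fails here (LHS ≠ RHS)

Answer: C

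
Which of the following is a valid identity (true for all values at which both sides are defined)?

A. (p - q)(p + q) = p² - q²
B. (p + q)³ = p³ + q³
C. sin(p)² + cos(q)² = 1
A

A: holds — e.g. at (5, 5), both sides equal 0.
B: fails at (1, 1) — LHS = 8, RHS = 2.
C: fails at (2, 7) — LHS = cos(7)² + sin(2)² ≈ 1.395, RHS = 1.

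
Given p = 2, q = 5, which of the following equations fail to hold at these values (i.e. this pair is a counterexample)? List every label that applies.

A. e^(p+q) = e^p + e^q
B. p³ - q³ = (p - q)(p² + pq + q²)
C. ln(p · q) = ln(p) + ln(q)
Evaluating each claim at the given values:
A. LHS = e^7 ≈ 1097, RHS = e^2 + e^5 ≈ 155.8 → fails here (LHS ≠ RHS)
B. LHS = -117, RHS = -117 → holds here (LHS = RHS)
C. LHS = ln(10) ≈ 2.303, RHS = ln(2) + ln(5) ≈ 2.303 → holds here (LHS = RHS)

Answer: A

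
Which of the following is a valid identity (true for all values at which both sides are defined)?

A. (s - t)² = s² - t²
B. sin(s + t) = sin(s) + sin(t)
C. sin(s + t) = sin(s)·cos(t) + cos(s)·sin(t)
C

A: fails at (3, 7) — LHS = 16, RHS = -40.
B: fails at (3, 3) — LHS = sin(6) ≈ -0.2794, RHS = 2·sin(3) ≈ 0.2822.
C: holds — e.g. at (2, 4), both sides equal sin(6) ≈ -0.2794.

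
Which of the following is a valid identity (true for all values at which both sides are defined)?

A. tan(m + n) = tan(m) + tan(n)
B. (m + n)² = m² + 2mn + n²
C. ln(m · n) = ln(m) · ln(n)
A: fails at (1, 3) — LHS = tan(4) ≈ 1.158, RHS = tan(3) + tan(1) ≈ 1.415.
B: holds — e.g. at (6, 7), both sides equal 169.
C: fails at (1, 2) — LHS = ln(2) ≈ 0.6931, RHS = 0.

Answer: B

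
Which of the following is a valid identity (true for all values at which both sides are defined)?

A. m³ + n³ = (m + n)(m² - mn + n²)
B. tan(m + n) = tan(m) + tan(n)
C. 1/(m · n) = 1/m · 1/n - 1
A

A: holds — e.g. at (4, 4), both sides equal 128.
B: fails at (3, 7) — LHS = tan(10) ≈ 0.6484, RHS = tan(3) + tan(7) ≈ 0.7289.
C: fails at (1, 3) — LHS = 1/3, RHS = -2/3.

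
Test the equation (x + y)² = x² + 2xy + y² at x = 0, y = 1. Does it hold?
Holds

Substituting x = 0, y = 1:

LHS = (0 + 1)² = 1
RHS = 0² + 2·0·1 + 1² = 1

LHS = RHS, so the equation holds at this point.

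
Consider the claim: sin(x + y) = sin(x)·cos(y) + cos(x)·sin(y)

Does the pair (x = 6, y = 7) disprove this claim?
Substituting x = 6, y = 7:
LHS = sin(6 + 7) = sin(13) ≈ 0.4202
RHS = sin(6)·cos(7) + cos(6)·sin(7) = sin(6)·cos(7) + sin(7)·cos(6) ≈ 0.4202

The sides agree, so this pair does not disprove the claim.

Answer: No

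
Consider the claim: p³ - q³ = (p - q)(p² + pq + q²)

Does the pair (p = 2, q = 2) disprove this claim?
Substituting p = 2, q = 2:
LHS = 2³ - 2³ = 0
RHS = (2 - 2)(2² + 2·2 + 2²) = 0

The sides agree, so this pair does not disprove the claim.

Answer: No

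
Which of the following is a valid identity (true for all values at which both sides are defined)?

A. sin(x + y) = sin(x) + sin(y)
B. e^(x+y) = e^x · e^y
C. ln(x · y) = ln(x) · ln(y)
A: fails at (2, 5) — LHS = sin(7) ≈ 0.657, RHS = sin(5) + sin(2) ≈ -0.04963.
B: holds — e.g. at (2, 7), both sides equal e^9 ≈ 8103.
C: fails at (5, 5) — LHS = ln(25) ≈ 3.219, RHS = ln(5)² ≈ 2.59.

Answer: B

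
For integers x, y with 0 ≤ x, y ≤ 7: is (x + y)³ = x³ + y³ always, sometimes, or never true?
It holds at (x, y) = (5, 0) (both sides equal 125), but fails at (x, y) = (1, 6) (LHS = 343, RHS = 217).

Answer: Sometimes true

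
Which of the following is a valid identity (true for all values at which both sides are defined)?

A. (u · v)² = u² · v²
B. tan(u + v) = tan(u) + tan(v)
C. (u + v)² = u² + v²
A: holds — e.g. at (1, 2), both sides equal 4.
B: fails at (1, 2) — LHS = tan(3) ≈ -0.1425, RHS = tan(2) + tan(1) ≈ -0.6276.
C: fails at (1, 4) — LHS = 25, RHS = 17.

Answer: A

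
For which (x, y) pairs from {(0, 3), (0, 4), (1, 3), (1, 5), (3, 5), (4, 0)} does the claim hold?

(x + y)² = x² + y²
(0, 3), (0, 4), (4, 0)

Testing each pair:
(0, 3): LHS = 9, RHS = 9 → holds
(0, 4): LHS = 16, RHS = 16 → holds
(1, 3): LHS = 16, RHS = 10 → fails
(1, 5): LHS = 36, RHS = 26 → fails
(3, 5): LHS = 64, RHS = 34 → fails
(4, 0): LHS = 16, RHS = 16 → holds

3 of 6 pairs satisfy the claim.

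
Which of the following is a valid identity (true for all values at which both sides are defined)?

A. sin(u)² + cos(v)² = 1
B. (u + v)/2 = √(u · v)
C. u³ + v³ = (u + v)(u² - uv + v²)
A: fails at (1, 4) — LHS = cos(4)² + sin(1)² ≈ 1.135, RHS = 1.
B: fails at (4, 6) — LHS = 5, RHS = 2·√(6) ≈ 4.899.
C: holds — e.g. at (2, 4), both sides equal 72.

Answer: C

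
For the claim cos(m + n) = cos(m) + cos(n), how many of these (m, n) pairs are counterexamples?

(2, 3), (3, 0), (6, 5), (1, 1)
Testing each pair:
(2, 3): LHS = cos(5) ≈ 0.2837, RHS = cos(3) + cos(2) ≈ -1.406 → counterexample
(3, 0): LHS = cos(3) ≈ -0.99, RHS = cos(3) + 1 ≈ 0.01001 → counterexample
(6, 5): LHS = cos(11) ≈ 0.004426, RHS = cos(5) + cos(6) ≈ 1.244 → counterexample
(1, 1): LHS = cos(2) ≈ -0.4161, RHS = 2·cos(1) ≈ 1.081 → counterexample

That makes 4 counterexamples.

Answer: 4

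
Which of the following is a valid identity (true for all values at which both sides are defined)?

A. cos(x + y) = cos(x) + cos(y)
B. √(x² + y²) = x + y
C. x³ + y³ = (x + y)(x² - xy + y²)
C

A: fails at (4, 4) — LHS = cos(8) ≈ -0.1455, RHS = 2·cos(4) ≈ -1.307.
B: fails at (1, 1) — LHS = √(2) ≈ 1.414, RHS = 2.
C: holds — e.g. at (3, 7), both sides equal 370.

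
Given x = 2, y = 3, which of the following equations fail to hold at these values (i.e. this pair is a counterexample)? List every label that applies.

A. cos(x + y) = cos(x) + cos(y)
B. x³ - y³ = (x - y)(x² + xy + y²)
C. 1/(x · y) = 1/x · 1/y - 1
A, C

Evaluating each claim at the given values:
A. LHS = cos(5) ≈ 0.2837, RHS = cos(3) + cos(2) ≈ -1.406 → fails here (LHS ≠ RHS)
B. LHS = -19, RHS = -19 → holds here (LHS = RHS)
C. LHS = 1/6, RHS = -5/6 → fails here (LHS ≠ RHS)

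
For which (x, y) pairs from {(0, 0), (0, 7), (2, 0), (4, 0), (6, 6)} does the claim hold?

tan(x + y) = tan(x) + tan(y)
(0, 0), (0, 7), (2, 0), (4, 0)

Testing each pair:
(0, 0): LHS = 0, RHS = 0 → holds
(0, 7): LHS = tan(7) ≈ 0.8714, RHS = tan(7) ≈ 0.8714 → holds
(2, 0): LHS = tan(2) ≈ -2.185, RHS = tan(2) ≈ -2.185 → holds
(4, 0): LHS = tan(4) ≈ 1.158, RHS = tan(4) ≈ 1.158 → holds
(6, 6): LHS = tan(12) ≈ -0.6359, RHS = 2·tan(6) ≈ -0.582 → fails

4 of 5 pairs satisfy the claim.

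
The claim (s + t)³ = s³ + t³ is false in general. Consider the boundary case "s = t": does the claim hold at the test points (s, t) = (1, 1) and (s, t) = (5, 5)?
No, fails at both test points

At (1, 1): LHS = 8 ≠ RHS = 2
At (5, 5): LHS = 1000 ≠ RHS = 250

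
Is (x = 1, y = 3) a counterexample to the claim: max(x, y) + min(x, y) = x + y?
No

Substituting x = 1, y = 3:
LHS = max(1, 3) + min(1, 3) = 4
RHS = 1 + 3 = 4

The sides agree, so this pair does not disprove the claim.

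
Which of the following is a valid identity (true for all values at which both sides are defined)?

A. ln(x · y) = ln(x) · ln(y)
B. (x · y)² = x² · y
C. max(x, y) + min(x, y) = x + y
C

A: fails at (4, 5) — LHS = ln(20) ≈ 2.996, RHS = ln(4)·ln(5) ≈ 2.231.
B: fails at (2, 7) — LHS = 196, RHS = 28.
C: holds — e.g. at (1, 5), both sides equal 6.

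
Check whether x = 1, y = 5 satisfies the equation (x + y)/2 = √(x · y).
Fails

Substituting x = 1, y = 5:

LHS = (1 + 5)/2 = 3
RHS = √(1 · 5) = √(5) ≈ 2.236

LHS ≠ RHS, so the equation does not hold at this point.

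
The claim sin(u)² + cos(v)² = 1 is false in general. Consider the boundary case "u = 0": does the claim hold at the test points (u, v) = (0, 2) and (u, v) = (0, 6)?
No, fails at both test points

At (0, 2): LHS = cos(2)² ≈ 0.1732 ≠ RHS = 1
At (0, 6): LHS = cos(6)² ≈ 0.9219 ≠ RHS = 1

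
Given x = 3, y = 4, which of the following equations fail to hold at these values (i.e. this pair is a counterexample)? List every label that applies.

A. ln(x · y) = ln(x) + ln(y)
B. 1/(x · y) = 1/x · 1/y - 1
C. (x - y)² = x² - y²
B, C

Evaluating each claim at the given values:
A. LHS = ln(12) ≈ 2.485, RHS = ln(3) + ln(4) ≈ 2.485 → holds here (LHS = RHS)
B. LHS = 1/12, RHS = -11/12 → fails here (LHS ≠ RHS)
C. LHS = 1, RHS = -7 → fails here (LHS ≠ RHS)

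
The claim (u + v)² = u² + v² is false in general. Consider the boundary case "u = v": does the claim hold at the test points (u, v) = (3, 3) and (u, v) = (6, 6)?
At (3, 3): LHS = 36 ≠ RHS = 18
At (6, 6): LHS = 144 ≠ RHS = 72

Answer: No, fails at both test points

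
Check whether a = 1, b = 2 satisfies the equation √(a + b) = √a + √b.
Substituting a = 1, b = 2:

LHS = √(1 + 2) = √(3) ≈ 1.732
RHS = √1 + √2 = 1 + √(2) ≈ 2.414

LHS ≠ RHS, so the equation does not hold at this point.

Answer: Fails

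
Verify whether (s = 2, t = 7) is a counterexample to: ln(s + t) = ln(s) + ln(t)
Yes

Substituting s = 2, t = 7:
LHS = ln(2 + 7) = ln(9) ≈ 2.197
RHS = ln(2) + ln(7) ≈ 2.639

Since LHS ≠ RHS, this pair disproves the claim.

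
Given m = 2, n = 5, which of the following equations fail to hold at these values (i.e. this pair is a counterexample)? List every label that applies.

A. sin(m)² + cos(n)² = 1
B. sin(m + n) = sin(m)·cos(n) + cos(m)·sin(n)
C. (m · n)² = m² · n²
Evaluating each claim at the given values:
A. LHS = cos(5)² + sin(2)² ≈ 0.9073, RHS = 1 → fails here (LHS ≠ RHS)
B. LHS = sin(7) ≈ 0.657, RHS = sin(2)·cos(5) + sin(5)·cos(2) ≈ 0.657 → holds here (LHS = RHS)
C. LHS = 100, RHS = 100 → holds here (LHS = RHS)

Answer: A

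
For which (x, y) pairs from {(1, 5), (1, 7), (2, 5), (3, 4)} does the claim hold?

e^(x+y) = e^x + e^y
None

Testing each pair:
(1, 5): LHS = e^6 ≈ 403.4, RHS = e + e^5 ≈ 151.1 → fails
(1, 7): LHS = e^8 ≈ 2981, RHS = e + e^7 ≈ 1099 → fails
(2, 5): LHS = e^7 ≈ 1097, RHS = e^2 + e^5 ≈ 155.8 → fails
(3, 4): LHS = e^7 ≈ 1097, RHS = e^3 + e^4 ≈ 74.68 → fails

No pair satisfies the claim.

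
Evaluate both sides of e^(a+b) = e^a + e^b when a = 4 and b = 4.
LHS = e^(4+4) = e^8 ≈ 2981
RHS = e^4 + e^4 = 2·e^4 ≈ 109.2

LHS ≠ RHS (they differ by about 2872), so the equation does not hold here.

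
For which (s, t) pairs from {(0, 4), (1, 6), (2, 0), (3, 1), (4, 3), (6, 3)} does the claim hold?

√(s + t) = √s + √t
Testing each pair:
(0, 4): LHS = 2, RHS = 2 → holds
(1, 6): LHS = √(7) ≈ 2.646, RHS = 1 + √(6) ≈ 3.449 → fails
(2, 0): LHS = √(2) ≈ 1.414, RHS = √(2) ≈ 1.414 → holds
(3, 1): LHS = 2, RHS = 1 + √(3) ≈ 2.732 → fails
(4, 3): LHS = √(7) ≈ 2.646, RHS = √(3) + 2 ≈ 3.732 → fails
(6, 3): LHS = 3, RHS = √(3) + √(6) ≈ 4.182 → fails

2 of 6 pairs satisfy the claim.

Answer: (0, 4), (2, 0)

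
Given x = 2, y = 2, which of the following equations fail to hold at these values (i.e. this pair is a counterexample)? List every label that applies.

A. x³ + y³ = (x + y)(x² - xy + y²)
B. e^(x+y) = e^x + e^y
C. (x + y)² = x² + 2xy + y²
B

Evaluating each claim at the given values:
A. LHS = 16, RHS = 16 → holds here (LHS = RHS)
B. LHS = e^4 ≈ 54.6, RHS = 2·e^2 ≈ 14.78 → fails here (LHS ≠ RHS)
C. LHS = 16, RHS = 16 → holds here (LHS = RHS)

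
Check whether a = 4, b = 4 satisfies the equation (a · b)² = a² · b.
Substituting a = 4, b = 4:

LHS = (4 · 4)² = 256
RHS = 4² · 4 = 64

LHS ≠ RHS, so the equation does not hold at this point.

Answer: Fails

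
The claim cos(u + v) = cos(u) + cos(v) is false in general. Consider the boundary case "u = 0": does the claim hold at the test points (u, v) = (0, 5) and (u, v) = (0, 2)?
No, fails at both test points

At (0, 5): LHS = cos(5) ≈ 0.2837 ≠ RHS = cos(5) + 1 ≈ 1.284
At (0, 2): LHS = cos(2) ≈ -0.4161 ≠ RHS = cos(2) + 1 ≈ 0.5839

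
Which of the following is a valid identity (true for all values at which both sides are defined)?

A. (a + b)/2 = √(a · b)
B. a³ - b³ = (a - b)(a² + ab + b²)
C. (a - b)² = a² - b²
B

A: fails at (6, 7) — LHS = 13/2, RHS = √(42) ≈ 6.481.
B: holds — e.g. at (3, 5), both sides equal -98.
C: fails at (2, 3) — LHS = 1, RHS = -5.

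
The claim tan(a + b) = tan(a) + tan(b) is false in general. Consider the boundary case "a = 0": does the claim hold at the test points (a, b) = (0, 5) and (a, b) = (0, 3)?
At (0, 5): LHS = tan(5) ≈ -3.381, RHS = tan(5) ≈ -3.381 → equal
At (0, 3): LHS = tan(3) ≈ -0.1425, RHS = tan(3) ≈ -0.1425 → equal

So the claim does hold at both of these boundary points, even though it is not an identity.

Answer: Yes, holds at both test points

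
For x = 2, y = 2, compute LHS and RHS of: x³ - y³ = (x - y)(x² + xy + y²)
LHS = 2³ - 2³ = 0
RHS = (2 - 2)(2² + 2·2 + 2²) = 0

LHS = RHS: the two sides agree.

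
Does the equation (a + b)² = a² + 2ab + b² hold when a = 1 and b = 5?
Substituting a = 1, b = 5:

LHS = (1 + 5)² = 36
RHS = 1² + 2·1·5 + 5² = 36

LHS = RHS, so the equation holds at this point.

Answer: Holds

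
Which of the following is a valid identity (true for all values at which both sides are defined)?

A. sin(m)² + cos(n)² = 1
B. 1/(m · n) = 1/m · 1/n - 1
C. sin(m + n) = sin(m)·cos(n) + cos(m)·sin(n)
A: fails at (4, 5) — LHS = cos(5)² + sin(4)² ≈ 0.6532, RHS = 1.
B: fails at (3, 3) — LHS = 1/9, RHS = -8/9.
C: holds — e.g. at (1, 4), both sides equal sin(5) ≈ -0.9589.

Answer: C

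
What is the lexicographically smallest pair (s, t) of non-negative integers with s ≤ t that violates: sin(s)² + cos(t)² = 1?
At (0, 0): both sides equal 1, so it holds there.

Substituting (0, 1) into the claim:
LHS = sin(0)² + cos(1)² = cos(1)² ≈ 0.2919
RHS = 1

Since LHS ≠ RHS, this pair disproves the claim, and no lexicographically smaller pair (s ≤ t, non-negative integers) does.

For instance (1, 6) is also a counterexample (LHS = sin(1)² + cos(6)² ≈ 1.63, RHS = 1), but it's lexicographically larger.

Answer: (s, t) = (0, 1)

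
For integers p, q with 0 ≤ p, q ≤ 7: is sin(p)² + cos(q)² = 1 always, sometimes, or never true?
It holds at (p, q) = (2, 2) (both sides equal 1), but fails at (p, q) = (1, 7) (LHS = cos(7)² + sin(1)² ≈ 1.276, RHS = 1).

Answer: Sometimes true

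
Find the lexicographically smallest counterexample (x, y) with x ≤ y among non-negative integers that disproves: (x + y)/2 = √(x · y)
At (0, 0): both sides equal 0, so it holds there.

Substituting (0, 1) into the claim:
LHS = (0 + 1)/2 = 1/2
RHS = √(0 · 1) = 0

Since LHS ≠ RHS, this pair disproves the claim, and no lexicographically smaller pair (x ≤ y, non-negative integers) does.

For instance (4, 7) is also a counterexample (LHS = 11/2, RHS = 2·√(7) ≈ 5.292), but it's lexicographically larger.

Answer: (x, y) = (0, 1)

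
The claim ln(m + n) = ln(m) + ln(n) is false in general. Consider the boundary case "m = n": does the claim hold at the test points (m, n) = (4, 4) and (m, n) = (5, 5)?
At (4, 4): LHS = ln(8) ≈ 2.079 ≠ RHS = 2·ln(4) ≈ 2.773
At (5, 5): LHS = ln(10) ≈ 2.303 ≠ RHS = 2·ln(5) ≈ 3.219

Answer: No, fails at both test points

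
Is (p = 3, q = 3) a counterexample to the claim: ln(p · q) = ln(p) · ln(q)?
Yes

Substituting p = 3, q = 3:
LHS = ln(3 · 3) = ln(9) ≈ 2.197
RHS = ln(3) · ln(3) = ln(3)² ≈ 1.207

Since LHS ≠ RHS, this pair disproves the claim.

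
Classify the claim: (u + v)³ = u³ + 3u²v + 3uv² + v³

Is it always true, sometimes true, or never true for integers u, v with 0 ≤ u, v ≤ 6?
Always true

The identity holds for every pair in the range. For instance at (u, v) = (6, 5): both sides equal 1331.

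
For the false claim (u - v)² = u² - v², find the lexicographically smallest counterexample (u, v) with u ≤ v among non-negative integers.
At (0, 0): both sides equal 0, so it holds there.

Substituting (0, 1) into the claim:
LHS = (0 - 1)² = 1
RHS = 0² - 1² = -1

Since LHS ≠ RHS, this pair disproves the claim, and no lexicographically smaller pair (u ≤ v, non-negative integers) does.

For instance (2, 4) is also a counterexample (LHS = 4, RHS = -12), but it's lexicographically larger.

Answer: (u, v) = (0, 1)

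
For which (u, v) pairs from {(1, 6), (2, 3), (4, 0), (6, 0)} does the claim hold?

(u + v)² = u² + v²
Testing each pair:
(1, 6): LHS = 49, RHS = 37 → fails
(2, 3): LHS = 25, RHS = 13 → fails
(4, 0): LHS = 16, RHS = 16 → holds
(6, 0): LHS = 36, RHS = 36 → holds

2 of 4 pairs satisfy the claim.

Answer: (4, 0), (6, 0)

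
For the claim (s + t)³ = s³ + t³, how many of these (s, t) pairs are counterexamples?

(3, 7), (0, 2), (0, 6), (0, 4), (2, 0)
Testing each pair:
(3, 7): LHS = 1000, RHS = 370 → counterexample
(0, 2): LHS = 8, RHS = 8 → satisfies claim
(0, 6): LHS = 216, RHS = 216 → satisfies claim
(0, 4): LHS = 64, RHS = 64 → satisfies claim
(2, 0): LHS = 8, RHS = 8 → satisfies claim

That makes 1 counterexample.

Answer: 1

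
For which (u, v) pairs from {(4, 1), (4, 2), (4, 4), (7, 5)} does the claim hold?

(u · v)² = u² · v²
Testing each pair:
(4, 1): LHS = 16, RHS = 16 → holds
(4, 2): LHS = 64, RHS = 64 → holds
(4, 4): LHS = 256, RHS = 256 → holds
(7, 5): LHS = 1225, RHS = 1225 → holds

Every pair satisfies the claim.

Answer: All pairs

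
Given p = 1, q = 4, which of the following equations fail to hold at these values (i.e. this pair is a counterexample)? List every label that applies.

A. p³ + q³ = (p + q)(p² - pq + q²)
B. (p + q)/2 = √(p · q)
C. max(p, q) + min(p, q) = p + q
Evaluating each claim at the given values:
A. LHS = 65, RHS = 65 → holds here (LHS = RHS)
B. LHS = 5/2, RHS = 2 → fails here (LHS ≠ RHS)
C. LHS = 5, RHS = 5 → holds here (LHS = RHS)

Answer: B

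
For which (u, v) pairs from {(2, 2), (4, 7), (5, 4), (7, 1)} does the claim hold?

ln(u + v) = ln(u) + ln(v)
Testing each pair:
(2, 2): LHS = ln(4) ≈ 1.386, RHS = 2·ln(2) ≈ 1.386 → holds
(4, 7): LHS = ln(11) ≈ 2.398, RHS = ln(4) + ln(7) ≈ 3.332 → fails
(5, 4): LHS = ln(9) ≈ 2.197, RHS = ln(4) + ln(5) ≈ 2.996 → fails
(7, 1): LHS = ln(8) ≈ 2.079, RHS = ln(7) ≈ 1.946 → fails

1 of 4 pairs satisfies the claim.

Answer: (2, 2)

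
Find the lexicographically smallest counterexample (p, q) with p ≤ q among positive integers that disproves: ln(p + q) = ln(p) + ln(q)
Substituting (1, 1) into the claim:
LHS = ln(1 + 1) = ln(2) ≈ 0.6931
RHS = ln(1) + ln(1) = 0

Since LHS ≠ RHS, this pair disproves the claim, and no lexicographically smaller pair (p ≤ q, positive integers) does.

For instance (1, 6) is also a counterexample (LHS = ln(7) ≈ 1.946, RHS = ln(6) ≈ 1.792), but it's lexicographically larger.

Answer: (p, q) = (1, 1)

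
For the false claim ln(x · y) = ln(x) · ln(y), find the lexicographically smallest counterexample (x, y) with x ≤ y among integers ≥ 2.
Substituting (2, 2) into the claim:
LHS = ln(2 · 2) = ln(4) ≈ 1.386
RHS = ln(2) · ln(2) = ln(2)² ≈ 0.4805

Since LHS ≠ RHS, this pair disproves the claim, and no lexicographically smaller pair (x ≤ y, integers ≥ 2) does.

For instance (4, 8) is also a counterexample (LHS = ln(32) ≈ 3.466, RHS = ln(4)·ln(8) ≈ 2.883), but it's lexicographically larger.

Answer: (x, y) = (2, 2)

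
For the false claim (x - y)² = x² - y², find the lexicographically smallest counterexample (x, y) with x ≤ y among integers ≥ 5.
(x, y) = (5, 6)

Substituting (5, 6) into the claim:
LHS = (5 - 6)² = 1
RHS = 5² - 6² = -11

Since LHS ≠ RHS, this pair disproves the claim, and no lexicographically smaller pair (x ≤ y, integers ≥ 5) does.

For instance (10, 12) is also a counterexample (LHS = 4, RHS = -44), but it's lexicographically larger.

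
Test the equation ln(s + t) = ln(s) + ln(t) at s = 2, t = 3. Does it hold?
Substituting s = 2, t = 3:

LHS = ln(2 + 3) = ln(5) ≈ 1.609
RHS = ln(2) + ln(3) ≈ 1.792

LHS ≠ RHS, so the equation does not hold at this point.

Answer: Fails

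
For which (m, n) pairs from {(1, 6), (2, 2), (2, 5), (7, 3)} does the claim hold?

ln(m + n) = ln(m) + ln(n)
Testing each pair:
(1, 6): LHS = ln(7) ≈ 1.946, RHS = ln(6) ≈ 1.792 → fails
(2, 2): LHS = ln(4) ≈ 1.386, RHS = 2·ln(2) ≈ 1.386 → holds
(2, 5): LHS = ln(7) ≈ 1.946, RHS = ln(2) + ln(5) ≈ 2.303 → fails
(7, 3): LHS = ln(10) ≈ 2.303, RHS = ln(3) + ln(7) ≈ 3.045 → fails

1 of 4 pairs satisfies the claim.

Answer: (2, 2)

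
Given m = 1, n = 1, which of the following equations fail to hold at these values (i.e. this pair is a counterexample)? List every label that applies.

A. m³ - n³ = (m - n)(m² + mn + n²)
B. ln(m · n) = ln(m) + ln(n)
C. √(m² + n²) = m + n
Evaluating each claim at the given values:
A. LHS = 0, RHS = 0 → holds here (LHS = RHS)
B. LHS = 0, RHS = 0 → holds here (LHS = RHS)
C. LHS = √(2) ≈ 1.414, RHS = 2 → fails here (LHS ≠ RHS)

Answer: C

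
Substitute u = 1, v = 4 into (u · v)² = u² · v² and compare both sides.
LHS = (1 · 4)² = 16
RHS = 1² · 4² = 16

LHS = RHS: the two sides agree.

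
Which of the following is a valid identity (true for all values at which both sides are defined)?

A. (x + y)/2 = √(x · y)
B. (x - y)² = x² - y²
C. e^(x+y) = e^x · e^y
A: fails at (0, 1) — LHS = 1/2, RHS = 0.
B: fails at (4, 5) — LHS = 1, RHS = -9.
C: holds — e.g. at (2, 2), both sides equal e^4 ≈ 54.6.

Answer: C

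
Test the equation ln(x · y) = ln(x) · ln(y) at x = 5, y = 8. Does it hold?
Fails

Substituting x = 5, y = 8:

LHS = ln(5 · 8) = ln(40) ≈ 3.689
RHS = ln(5) · ln(8) ≈ 3.347

LHS ≠ RHS, so the equation does not hold at this point.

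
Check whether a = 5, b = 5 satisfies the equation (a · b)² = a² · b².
Substituting a = 5, b = 5:

LHS = (5 · 5)² = 625
RHS = 5² · 5² = 625

LHS = RHS, so the equation holds at this point.

Answer: Holds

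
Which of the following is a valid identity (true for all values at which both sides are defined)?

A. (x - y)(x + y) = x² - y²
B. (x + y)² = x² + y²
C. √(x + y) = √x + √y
A

A: holds — e.g. at (0, 1), both sides equal -1.
B: fails at (3, 7) — LHS = 100, RHS = 58.
C: fails at (3, 4) — LHS = √(7) ≈ 2.646, RHS = √(3) + 2 ≈ 3.732.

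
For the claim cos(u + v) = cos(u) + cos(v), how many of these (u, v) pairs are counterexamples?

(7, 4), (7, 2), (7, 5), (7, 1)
4

Testing each pair:
(7, 4): LHS = cos(11) ≈ 0.004426, RHS = cos(4) + cos(7) ≈ 0.1003 → counterexample
(7, 2): LHS = cos(9) ≈ -0.9111, RHS = cos(2) + cos(7) ≈ 0.3378 → counterexample
(7, 5): LHS = cos(12) ≈ 0.8439, RHS = cos(5) + cos(7) ≈ 1.038 → counterexample
(7, 1): LHS = cos(8) ≈ -0.1455, RHS = cos(1) + cos(7) ≈ 1.294 → counterexample

That makes 4 counterexamples.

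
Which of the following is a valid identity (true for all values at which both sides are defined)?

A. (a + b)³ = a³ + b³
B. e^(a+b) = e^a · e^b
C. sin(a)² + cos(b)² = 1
B

A: fails at (2, 2) — LHS = 64, RHS = 16.
B: holds — e.g. at (2, 3), both sides equal e^5 ≈ 148.4.
C: fails at (5, 8) — LHS = cos(8)² + sin(5)² ≈ 0.9407, RHS = 1.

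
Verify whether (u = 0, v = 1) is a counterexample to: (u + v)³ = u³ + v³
No

Substituting u = 0, v = 1:
LHS = (0 + 1)³ = 1
RHS = 0³ + 1³ = 1

The sides agree, so this pair does not disprove the claim.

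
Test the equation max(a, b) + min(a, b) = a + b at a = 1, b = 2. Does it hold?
Holds

Substituting a = 1, b = 2:

LHS = max(1, 2) + min(1, 2) = 3
RHS = 1 + 2 = 3

LHS = RHS, so the equation holds at this point.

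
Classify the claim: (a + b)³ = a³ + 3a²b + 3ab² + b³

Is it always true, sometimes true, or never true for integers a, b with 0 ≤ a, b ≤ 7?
Always true

The identity holds for every pair in the range. For instance at (a, b) = (7, 5): both sides equal 1728.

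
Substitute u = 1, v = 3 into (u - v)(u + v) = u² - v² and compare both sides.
LHS = (1 - 3)(1 + 3) = -8
RHS = 1² - 3² = -8

LHS = RHS: the two sides agree.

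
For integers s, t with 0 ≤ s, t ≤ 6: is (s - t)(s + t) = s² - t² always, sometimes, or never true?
The identity holds for every pair in the range. For instance at (s, t) = (1, 0): both sides equal 1.

Answer: Always true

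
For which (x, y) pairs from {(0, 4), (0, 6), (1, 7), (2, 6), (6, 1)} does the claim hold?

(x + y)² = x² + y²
(0, 4), (0, 6)

Testing each pair:
(0, 4): LHS = 16, RHS = 16 → holds
(0, 6): LHS = 36, RHS = 36 → holds
(1, 7): LHS = 64, RHS = 50 → fails
(2, 6): LHS = 64, RHS = 40 → fails
(6, 1): LHS = 49, RHS = 37 → fails

2 of 5 pairs satisfy the claim.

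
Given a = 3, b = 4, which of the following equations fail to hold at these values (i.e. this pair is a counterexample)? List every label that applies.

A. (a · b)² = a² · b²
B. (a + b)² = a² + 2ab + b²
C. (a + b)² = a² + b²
Evaluating each claim at the given values:
A. LHS = 144, RHS = 144 → holds here (LHS = RHS)
B. LHS = 49, RHS = 49 → holds here (LHS = RHS)
C. LHS = 49, RHS = 25 → fails here (LHS ≠ RHS)

Answer: C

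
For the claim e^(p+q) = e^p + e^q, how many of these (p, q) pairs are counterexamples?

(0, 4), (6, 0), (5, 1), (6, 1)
Testing each pair:
(0, 4): LHS = e^4 ≈ 54.6, RHS = 1 + e^4 ≈ 55.6 → counterexample
(6, 0): LHS = e^6 ≈ 403.4, RHS = 1 + e^6 ≈ 404.4 → counterexample
(5, 1): LHS = e^6 ≈ 403.4, RHS = e + e^5 ≈ 151.1 → counterexample
(6, 1): LHS = e^7 ≈ 1097, RHS = e + e^6 ≈ 406.1 → counterexample

That makes 4 counterexamples.

Answer: 4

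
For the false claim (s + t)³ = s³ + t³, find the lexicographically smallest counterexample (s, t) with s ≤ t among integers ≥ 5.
Substituting (5, 5) into the claim:
LHS = (5 + 5)³ = 1000
RHS = 5³ + 5³ = 250

Since LHS ≠ RHS, this pair disproves the claim, and no lexicographically smaller pair (s ≤ t, integers ≥ 5) does.

For instance (10, 10) is also a counterexample (LHS = 8000, RHS = 2000), but it's lexicographically larger.

Answer: (s, t) = (5, 5)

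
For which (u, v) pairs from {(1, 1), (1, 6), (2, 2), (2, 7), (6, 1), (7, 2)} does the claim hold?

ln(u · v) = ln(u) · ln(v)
Testing each pair:
(1, 1): LHS = 0, RHS = 0 → holds
(1, 6): LHS = ln(6) ≈ 1.792, RHS = 0 → fails
(2, 2): LHS = ln(4) ≈ 1.386, RHS = ln(2)² ≈ 0.4805 → fails
(2, 7): LHS = ln(14) ≈ 2.639, RHS = ln(2)·ln(7) ≈ 1.349 → fails
(6, 1): LHS = ln(6) ≈ 1.792, RHS = 0 → fails
(7, 2): LHS = ln(14) ≈ 2.639, RHS = ln(2)·ln(7) ≈ 1.349 → fails

1 of 6 pairs satisfies the claim.

Answer: (1, 1)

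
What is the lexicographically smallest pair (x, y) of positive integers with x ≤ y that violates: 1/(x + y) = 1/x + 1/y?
Substituting (1, 1) into the claim:
LHS = 1/(1 + 1) = 1/2
RHS = 1/1 + 1/1 = 2

Since LHS ≠ RHS, this pair disproves the claim, and no lexicographically smaller pair (x ≤ y, positive integers) does.

For instance (2, 2) is also a counterexample (LHS = 1/4, RHS = 1), but it's lexicographically larger.

Answer: (x, y) = (1, 1)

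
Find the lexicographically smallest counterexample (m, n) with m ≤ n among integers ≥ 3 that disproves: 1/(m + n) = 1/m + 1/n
Substituting (3, 3) into the claim:
LHS = 1/(3 + 3) = 1/6
RHS = 1/3 + 1/3 = 2/3

Since LHS ≠ RHS, this pair disproves the claim, and no lexicographically smaller pair (m ≤ n, integers ≥ 3) does.

For instance (8, 8) is also a counterexample (LHS = 1/16, RHS = 1/4), but it's lexicographically larger.

Answer: (m, n) = (3, 3)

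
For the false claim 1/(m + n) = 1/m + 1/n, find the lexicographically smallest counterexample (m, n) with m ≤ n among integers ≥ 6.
(m, n) = (6, 6)

Substituting (6, 6) into the claim:
LHS = 1/(6 + 6) = 1/12
RHS = 1/6 + 1/6 = 1/3

Since LHS ≠ RHS, this pair disproves the claim, and no lexicographically smaller pair (m ≤ n, integers ≥ 6) does.

For instance (12, 12) is also a counterexample (LHS = 1/24, RHS = 1/6), but it's lexicographically larger.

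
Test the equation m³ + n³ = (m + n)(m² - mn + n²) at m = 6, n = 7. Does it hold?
Holds

Substituting m = 6, n = 7:

LHS = 6³ + 7³ = 559
RHS = (6 + 7)(6² - 6·7 + 7²) = 559

LHS = RHS, so the equation holds at this point.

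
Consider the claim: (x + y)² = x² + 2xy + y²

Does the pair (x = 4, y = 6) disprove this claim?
Substituting x = 4, y = 6:
LHS = (4 + 6)² = 100
RHS = 4² + 2·4·6 + 6² = 100

The sides agree, so this pair does not disprove the claim.

Answer: No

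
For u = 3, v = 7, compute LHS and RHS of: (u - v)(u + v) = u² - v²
LHS = (3 - 7)(3 + 7) = -40
RHS = 3² - 7² = -40

LHS = RHS: the two sides agree.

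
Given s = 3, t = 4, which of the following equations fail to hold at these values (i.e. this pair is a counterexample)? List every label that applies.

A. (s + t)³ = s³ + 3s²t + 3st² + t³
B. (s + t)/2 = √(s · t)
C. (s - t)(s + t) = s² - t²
Evaluating each claim at the given values:
A. LHS = 343, RHS = 343 → holds here (LHS = RHS)
B. LHS = 7/2, RHS = 2·√(3) ≈ 3.464 → fails here (LHS ≠ RHS)
C. LHS = -7, RHS = -7 → holds here (LHS = RHS)

Answer: B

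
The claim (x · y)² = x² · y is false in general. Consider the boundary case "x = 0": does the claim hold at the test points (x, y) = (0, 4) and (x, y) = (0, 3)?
Yes, holds at both test points

At (0, 4): LHS = 0, RHS = 0 → equal
At (0, 3): LHS = 0, RHS = 0 → equal

So the claim does hold at both of these boundary points, even though it is not an identity.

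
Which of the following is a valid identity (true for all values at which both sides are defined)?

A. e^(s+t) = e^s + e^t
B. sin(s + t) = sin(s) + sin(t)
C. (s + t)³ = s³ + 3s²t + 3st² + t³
C

A: fails at (1, 5) — LHS = e^6 ≈ 403.4, RHS = e + e^5 ≈ 151.1.
B: fails at (1, 4) — LHS = sin(5) ≈ -0.9589, RHS = sin(4) + sin(1) ≈ 0.08467.
C: holds — e.g. at (1, 2), both sides equal 27.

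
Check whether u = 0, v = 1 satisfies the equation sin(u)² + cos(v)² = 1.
Substituting u = 0, v = 1:

LHS = sin(0)² + cos(1)² = cos(1)² ≈ 0.2919
RHS = 1

LHS ≠ RHS, so the equation does not hold at this point.

Answer: Fails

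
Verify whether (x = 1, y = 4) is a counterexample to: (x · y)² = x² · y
Yes

Substituting x = 1, y = 4:
LHS = (1 · 4)² = 16
RHS = 1² · 4 = 4

Since LHS ≠ RHS, this pair disproves the claim.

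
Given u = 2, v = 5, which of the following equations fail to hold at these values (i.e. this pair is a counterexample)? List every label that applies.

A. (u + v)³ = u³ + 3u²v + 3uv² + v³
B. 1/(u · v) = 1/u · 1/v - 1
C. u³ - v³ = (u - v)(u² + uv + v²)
Evaluating each claim at the given values:
A. LHS = 343, RHS = 343 → holds here (LHS = RHS)
B. LHS = 1/10, RHS = -9/10 → fails here (LHS ≠ RHS)
C. LHS = -117, RHS = -117 → holds here (LHS = RHS)

Answer: B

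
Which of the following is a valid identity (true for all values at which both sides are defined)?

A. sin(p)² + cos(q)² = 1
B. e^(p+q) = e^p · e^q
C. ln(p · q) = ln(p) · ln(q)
A: fails at (1, 2) — LHS = cos(2)² + sin(1)² ≈ 0.8813, RHS = 1.
B: holds — e.g. at (5, 8), both sides equal e^13 ≈ 442413.4.
C: fails at (6, 7) — LHS = ln(42) ≈ 3.738, RHS = ln(6)·ln(7) ≈ 3.487.

Answer: B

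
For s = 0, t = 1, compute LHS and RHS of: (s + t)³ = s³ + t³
LHS = (0 + 1)³ = 1
RHS = 0³ + 1³ = 1

LHS = RHS: the two sides agree.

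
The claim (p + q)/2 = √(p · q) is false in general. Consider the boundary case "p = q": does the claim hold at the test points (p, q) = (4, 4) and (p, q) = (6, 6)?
Yes, holds at both test points

At (4, 4): LHS = 4, RHS = 4 → equal
At (6, 6): LHS = 6, RHS = 6 → equal

So the claim does hold at both of these boundary points, even though it is not an identity.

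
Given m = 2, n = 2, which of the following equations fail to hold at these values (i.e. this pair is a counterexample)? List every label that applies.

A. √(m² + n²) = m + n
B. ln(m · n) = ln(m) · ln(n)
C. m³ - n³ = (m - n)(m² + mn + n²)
A, B

Evaluating each claim at the given values:
A. LHS = 2·√(2) ≈ 2.828, RHS = 4 → fails here (LHS ≠ RHS)
B. LHS = ln(4) ≈ 1.386, RHS = ln(2)² ≈ 0.4805 → fails here (LHS ≠ RHS)
C. LHS = 0, RHS = 0 → holds here (LHS = RHS)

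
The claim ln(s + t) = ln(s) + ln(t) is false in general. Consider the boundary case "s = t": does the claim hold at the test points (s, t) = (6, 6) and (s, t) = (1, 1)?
No, fails at both test points

At (6, 6): LHS = ln(12) ≈ 2.485 ≠ RHS = 2·ln(6) ≈ 3.584
At (1, 1): LHS = ln(2) ≈ 0.6931 ≠ RHS = 0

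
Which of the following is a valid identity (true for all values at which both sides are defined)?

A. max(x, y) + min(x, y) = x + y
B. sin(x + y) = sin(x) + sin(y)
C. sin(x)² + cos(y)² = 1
A

A: holds — e.g. at (2, 4), both sides equal 6.
B: fails at (1, 3) — LHS = sin(4) ≈ -0.7568, RHS = sin(3) + sin(1) ≈ 0.9826.
C: fails at (2, 3) — LHS = sin(2)² + cos(3)² ≈ 1.807, RHS = 1.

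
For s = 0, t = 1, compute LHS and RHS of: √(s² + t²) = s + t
LHS = √(0² + 1²) = 1
RHS = 0 + 1 = 1

LHS = RHS: the two sides agree.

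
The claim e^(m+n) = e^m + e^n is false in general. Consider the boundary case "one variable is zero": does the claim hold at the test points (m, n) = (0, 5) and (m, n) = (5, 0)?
At (0, 5): LHS = e^5 ≈ 148.4 ≠ RHS = 1 + e^5 ≈ 149.4
At (5, 0): LHS = e^5 ≈ 148.4 ≠ RHS = 1 + e^5 ≈ 149.4

Answer: No, fails at both test points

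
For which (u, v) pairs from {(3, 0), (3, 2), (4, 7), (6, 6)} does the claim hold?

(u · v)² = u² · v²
Testing each pair:
(3, 0): LHS = 0, RHS = 0 → holds
(3, 2): LHS = 36, RHS = 36 → holds
(4, 7): LHS = 784, RHS = 784 → holds
(6, 6): LHS = 1296, RHS = 1296 → holds

Every pair satisfies the claim.

Answer: All pairs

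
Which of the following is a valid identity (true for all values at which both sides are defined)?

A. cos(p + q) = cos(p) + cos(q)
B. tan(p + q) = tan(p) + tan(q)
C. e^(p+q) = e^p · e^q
C

A: fails at (3, 4) — LHS = cos(7) ≈ 0.7539, RHS = cos(3) + cos(4) ≈ -1.644.
B: fails at (1, 4) — LHS = tan(5) ≈ -3.381, RHS = tan(4) + tan(1) ≈ 2.715.
C: holds — e.g. at (3, 5), both sides equal e^8 ≈ 2981.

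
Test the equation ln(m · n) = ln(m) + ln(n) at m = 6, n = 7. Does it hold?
Substituting m = 6, n = 7:

LHS = ln(6 · 7) = ln(42) ≈ 3.738
RHS = ln(6) + ln(7) ≈ 3.738

LHS = RHS, so the equation holds at this point.

Answer: Holds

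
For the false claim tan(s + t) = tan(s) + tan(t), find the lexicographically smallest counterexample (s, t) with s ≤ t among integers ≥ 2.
Substituting (2, 2) into the claim:
LHS = tan(2 + 2) = tan(4) ≈ 1.158
RHS = tan(2) + tan(2) = 2·tan(2) ≈ -4.37

Since LHS ≠ RHS, this pair disproves the claim, and no lexicographically smaller pair (s ≤ t, integers ≥ 2) does.

For instance (3, 3) is also a counterexample (LHS = tan(6) ≈ -0.291, RHS = 2·tan(3) ≈ -0.2851), but it's lexicographically larger.

Answer: (s, t) = (2, 2)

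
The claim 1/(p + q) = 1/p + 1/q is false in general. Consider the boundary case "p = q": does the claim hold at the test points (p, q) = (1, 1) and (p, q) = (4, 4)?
No, fails at both test points

At (1, 1): LHS = 1/2 ≠ RHS = 2
At (4, 4): LHS = 1/8 ≠ RHS = 1/2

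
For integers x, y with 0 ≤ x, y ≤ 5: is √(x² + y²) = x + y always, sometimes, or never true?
It holds at (x, y) = (5, 0) (both sides equal 5), but fails at (x, y) = (4, 5) (LHS = √(41) ≈ 6.403, RHS = 9).

Answer: Sometimes true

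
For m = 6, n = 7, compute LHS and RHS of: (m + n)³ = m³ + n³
LHS = (6 + 7)³ = 2197
RHS = 6³ + 7³ = 559

LHS ≠ RHS, so the equation does not hold here.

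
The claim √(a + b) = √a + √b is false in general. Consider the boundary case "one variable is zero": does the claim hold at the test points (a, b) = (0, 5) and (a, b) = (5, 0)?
Yes, holds at both test points

At (0, 5): LHS = √(5) ≈ 2.236, RHS = √(5) ≈ 2.236 → equal
At (5, 0): LHS = √(5) ≈ 2.236, RHS = √(5) ≈ 2.236 → equal

So the claim does hold at both of these boundary points, even though it is not an identity.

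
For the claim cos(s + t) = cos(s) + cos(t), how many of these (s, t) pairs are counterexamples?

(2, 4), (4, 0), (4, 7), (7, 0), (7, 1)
Testing each pair:
(2, 4): LHS = cos(6) ≈ 0.9602, RHS = cos(4) + cos(2) ≈ -1.07 → counterexample
(4, 0): LHS = cos(4) ≈ -0.6536, RHS = cos(4) + 1 ≈ 0.3464 → counterexample
(4, 7): LHS = cos(11) ≈ 0.004426, RHS = cos(4) + cos(7) ≈ 0.1003 → counterexample
(7, 0): LHS = cos(7) ≈ 0.7539, RHS = cos(7) + 1 ≈ 1.754 → counterexample
(7, 1): LHS = cos(8) ≈ -0.1455, RHS = cos(1) + cos(7) ≈ 1.294 → counterexample

That makes 5 counterexamples.

Answer: 5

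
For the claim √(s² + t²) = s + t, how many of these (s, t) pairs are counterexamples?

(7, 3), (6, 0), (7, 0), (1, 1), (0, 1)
Testing each pair:
(7, 3): LHS = √(58) ≈ 7.616, RHS = 10 → counterexample
(6, 0): LHS = 6, RHS = 6 → satisfies claim
(7, 0): LHS = 7, RHS = 7 → satisfies claim
(1, 1): LHS = √(2) ≈ 1.414, RHS = 2 → counterexample
(0, 1): LHS = 1, RHS = 1 → satisfies claim

That makes 2 counterexamples.

Answer: 2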